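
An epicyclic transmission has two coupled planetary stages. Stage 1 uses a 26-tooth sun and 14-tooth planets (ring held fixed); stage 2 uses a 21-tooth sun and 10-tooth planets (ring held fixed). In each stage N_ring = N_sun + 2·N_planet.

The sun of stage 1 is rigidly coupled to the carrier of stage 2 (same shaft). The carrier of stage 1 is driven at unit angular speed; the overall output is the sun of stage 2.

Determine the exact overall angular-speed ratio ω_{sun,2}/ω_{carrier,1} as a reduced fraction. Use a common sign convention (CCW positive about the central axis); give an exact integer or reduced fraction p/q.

Stage 1: N_ring = 26 + 2·14 = 54
Stage 1: 26(ω_s−ω_c) = −54(ω_r−ω_c),  ω_r=0, ω_c=1
Stage 1: ω_s = 1 − (54/26)(0−1) = 40/13
  ⇒ ω_s¹/ω_c¹ = 40/13
Stage 2: N_ring = 21 + 2·10 = 41
Stage 2: 21(ω_s−ω_c) = −41(ω_r−ω_c),  ω_r=0, ω_c=1
Stage 2: ω_s = 1 − (41/21)(0−1) = 62/21
  ⇒ ω_s²/ω_c² = 62/21
Coupling ω_c² = ω_s¹ ⇒ overall = 40/13 × 62/21 = 2480/273

2480/273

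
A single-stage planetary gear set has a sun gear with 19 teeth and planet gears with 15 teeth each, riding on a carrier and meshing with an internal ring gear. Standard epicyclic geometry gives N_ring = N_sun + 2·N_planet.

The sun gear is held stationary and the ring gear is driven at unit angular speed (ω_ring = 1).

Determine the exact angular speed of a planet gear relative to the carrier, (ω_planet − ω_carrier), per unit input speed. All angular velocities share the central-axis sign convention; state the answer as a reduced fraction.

N_ring = 19 + 2·15 = 49
19(ω_s−ω_c) = −49(ω_r−ω_c),  ω_s=0, ω_r=1
19(0−ω_c) = −49(1−ω_c)  ⇒  68ω_c = 49  ⇒  ω_c = 49/68
sun–planet: 19·(0−49/68) = −15·(ω_p−ω_c)  ⇒  ω_p−ω_c = −(19/15)·(-49/68) = 931/1020

931/1020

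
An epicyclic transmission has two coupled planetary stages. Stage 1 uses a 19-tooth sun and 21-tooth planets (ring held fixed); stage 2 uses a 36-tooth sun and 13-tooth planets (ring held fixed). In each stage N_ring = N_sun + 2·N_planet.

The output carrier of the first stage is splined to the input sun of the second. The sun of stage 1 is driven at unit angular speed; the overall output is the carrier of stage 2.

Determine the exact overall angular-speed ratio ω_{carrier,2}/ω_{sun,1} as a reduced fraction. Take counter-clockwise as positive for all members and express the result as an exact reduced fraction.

171/1960

Stage 1: N_ring = 19 + 2·21 = 61
Stage 1: 19(ω_s−ω_c) = −61(ω_r−ω_c),  ω_r=0, ω_s=1
Stage 1: 19(1−ω_c) = −61(0−ω_c)  ⇒  80ω_c = 19  ⇒  ω_c = 19/80
  ⇒ ω_c¹/ω_s¹ = 19/80
Stage 2: N_ring = 36 + 2·13 = 62
Stage 2: 36(ω_s−ω_c) = −62(ω_r−ω_c),  ω_r=0, ω_s=1
Stage 2: 36(1−ω_c) = −62(0−ω_c)  ⇒  98ω_c = 36  ⇒  ω_c = 18/49
  ⇒ ω_c²/ω_s² = 18/49
Coupling ω_s² = ω_c¹ ⇒ overall = 19/80 × 18/49 = 171/1960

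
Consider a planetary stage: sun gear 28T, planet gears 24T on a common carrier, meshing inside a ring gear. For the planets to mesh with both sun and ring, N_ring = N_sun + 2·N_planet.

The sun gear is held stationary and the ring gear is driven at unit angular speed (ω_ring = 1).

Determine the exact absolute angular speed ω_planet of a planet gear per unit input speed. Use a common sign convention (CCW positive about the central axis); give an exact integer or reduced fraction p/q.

N_ring = 28 + 2·24 = 76
28(ω_s−ω_c) = −76(ω_r−ω_c),  ω_s=0, ω_r=1
28(0−ω_c) = −76(1−ω_c)  ⇒  104ω_c = 76  ⇒  ω_c = 19/26
sun–planet: 28·(0−19/26) = −24·(ω_p−ω_c)  ⇒  ω_p−ω_c = −(28/24)·(-19/26) = 133/156
ω_p = 19/26 + 133/156 = 19/12

19/12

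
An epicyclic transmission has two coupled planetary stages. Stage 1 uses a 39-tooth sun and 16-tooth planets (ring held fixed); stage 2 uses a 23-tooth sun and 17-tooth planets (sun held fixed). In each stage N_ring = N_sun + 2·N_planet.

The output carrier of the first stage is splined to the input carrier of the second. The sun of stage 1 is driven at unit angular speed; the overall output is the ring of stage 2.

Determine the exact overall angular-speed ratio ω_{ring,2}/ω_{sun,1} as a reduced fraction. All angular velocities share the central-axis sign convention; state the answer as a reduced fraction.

104/209

Stage 1: N_ring = 39 + 2·16 = 71
Stage 1: 39(ω_s−ω_c) = −71(ω_r−ω_c),  ω_r=0, ω_s=1
Stage 1: 39(1−ω_c) = −71(0−ω_c)  ⇒  110ω_c = 39  ⇒  ω_c = 39/110
  ⇒ ω_c¹/ω_s¹ = 39/110
Stage 2: N_ring = 23 + 2·17 = 57
Stage 2: 23(ω_s−ω_c) = −57(ω_r−ω_c),  ω_s=0, ω_c=1
Stage 2: ω_r = 1 − (23/57)(0−1) = 80/57
  ⇒ ω_r²/ω_c² = 80/57
Coupling ω_c² = ω_c¹ ⇒ overall = 39/110 × 80/57 = 104/209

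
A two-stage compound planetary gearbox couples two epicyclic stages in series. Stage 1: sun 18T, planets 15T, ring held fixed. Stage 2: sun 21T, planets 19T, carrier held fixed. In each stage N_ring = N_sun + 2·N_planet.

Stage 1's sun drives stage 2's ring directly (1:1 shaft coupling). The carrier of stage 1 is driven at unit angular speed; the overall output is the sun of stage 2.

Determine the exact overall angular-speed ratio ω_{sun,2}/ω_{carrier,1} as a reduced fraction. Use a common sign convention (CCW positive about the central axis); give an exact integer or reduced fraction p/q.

-649/63

Stage 1: N_ring = 18 + 2·15 = 48
Stage 1: 18(ω_s−ω_c) = −48(ω_r−ω_c),  ω_r=0, ω_c=1
Stage 1: ω_s = 1 − (48/18)(0−1) = 11/3
  ⇒ ω_s¹/ω_c¹ = 11/3
Stage 2: N_ring = 21 + 2·19 = 59
Stage 2: 21(ω_s−ω_c) = −59(ω_r−ω_c),  ω_c=0, ω_r=1
Stage 2: ω_s = 0 − (59/21)(1−0) = -59/21
  ⇒ ω_s²/ω_r² = -59/21
Coupling ω_r² = ω_s¹ ⇒ overall = 11/3 × -59/21 = -649/63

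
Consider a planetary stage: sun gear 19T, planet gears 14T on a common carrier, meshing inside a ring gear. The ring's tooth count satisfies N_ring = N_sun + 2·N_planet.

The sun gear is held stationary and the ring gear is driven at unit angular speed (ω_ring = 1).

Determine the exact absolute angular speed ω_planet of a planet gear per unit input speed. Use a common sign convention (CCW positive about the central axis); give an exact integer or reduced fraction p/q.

47/28

N_ring = 19 + 2·14 = 47
19(ω_s−ω_c) = −47(ω_r−ω_c),  ω_s=0, ω_r=1
19(0−ω_c) = −47(1−ω_c)  ⇒  66ω_c = 47  ⇒  ω_c = 47/66
sun–planet: 19·(0−47/66) = −14·(ω_p−ω_c)  ⇒  ω_p−ω_c = −(19/14)·(-47/66) = 893/924
ω_p = 47/66 + 893/924 = 47/28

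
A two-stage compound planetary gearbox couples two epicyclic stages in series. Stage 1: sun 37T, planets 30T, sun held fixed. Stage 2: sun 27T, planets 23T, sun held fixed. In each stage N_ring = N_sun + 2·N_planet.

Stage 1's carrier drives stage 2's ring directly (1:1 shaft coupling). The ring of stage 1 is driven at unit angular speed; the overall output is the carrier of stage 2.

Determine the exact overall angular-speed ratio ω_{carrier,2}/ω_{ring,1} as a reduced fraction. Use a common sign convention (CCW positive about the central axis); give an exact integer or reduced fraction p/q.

7081/13400

Stage 1: N_ring = 37 + 2·30 = 97
Stage 1: 37(ω_s−ω_c) = −97(ω_r−ω_c),  ω_s=0, ω_r=1
Stage 1: 37(0−ω_c) = −97(1−ω_c)  ⇒  134ω_c = 97  ⇒  ω_c = 97/134
  ⇒ ω_c¹/ω_r¹ = 97/134
Stage 2: N_ring = 27 + 2·23 = 73
Stage 2: 27(ω_s−ω_c) = −73(ω_r−ω_c),  ω_s=0, ω_r=1
Stage 2: 27(0−ω_c) = −73(1−ω_c)  ⇒  100ω_c = 73  ⇒  ω_c = 73/100
  ⇒ ω_c²/ω_r² = 73/100
Coupling ω_r² = ω_c¹ ⇒ overall = 97/134 × 73/100 = 7081/13400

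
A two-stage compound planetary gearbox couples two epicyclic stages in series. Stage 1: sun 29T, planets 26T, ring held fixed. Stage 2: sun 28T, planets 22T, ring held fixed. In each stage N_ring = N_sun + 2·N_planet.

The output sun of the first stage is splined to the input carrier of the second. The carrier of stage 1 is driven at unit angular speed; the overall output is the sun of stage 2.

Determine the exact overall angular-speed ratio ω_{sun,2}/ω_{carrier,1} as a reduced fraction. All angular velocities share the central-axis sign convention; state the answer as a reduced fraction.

Stage 1: N_ring = 29 + 2·26 = 81
Stage 1: 29(ω_s−ω_c) = −81(ω_r−ω_c),  ω_r=0, ω_c=1
Stage 1: ω_s = 1 − (81/29)(0−1) = 110/29
  ⇒ ω_s¹/ω_c¹ = 110/29
Stage 2: N_ring = 28 + 2·22 = 72
Stage 2: 28(ω_s−ω_c) = −72(ω_r−ω_c),  ω_r=0, ω_c=1
Stage 2: ω_s = 1 − (72/28)(0−1) = 25/7
  ⇒ ω_s²/ω_c² = 25/7
Coupling ω_c² = ω_s¹ ⇒ overall = 110/29 × 25/7 = 2750/203

2750/203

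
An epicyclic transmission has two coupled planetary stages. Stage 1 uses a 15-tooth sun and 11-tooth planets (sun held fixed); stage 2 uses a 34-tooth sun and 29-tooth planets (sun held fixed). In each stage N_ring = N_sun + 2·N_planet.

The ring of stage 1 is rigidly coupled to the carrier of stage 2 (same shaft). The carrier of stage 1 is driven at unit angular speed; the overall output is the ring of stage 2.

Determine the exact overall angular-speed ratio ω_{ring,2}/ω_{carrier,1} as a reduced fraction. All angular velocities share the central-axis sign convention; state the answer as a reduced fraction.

1638/851

Stage 1: N_ring = 15 + 2·11 = 37
Stage 1: 15(ω_s−ω_c) = −37(ω_r−ω_c),  ω_s=0, ω_c=1
Stage 1: ω_r = 1 − (15/37)(0−1) = 52/37
  ⇒ ω_r¹/ω_c¹ = 52/37
Stage 2: N_ring = 34 + 2·29 = 92
Stage 2: 34(ω_s−ω_c) = −92(ω_r−ω_c),  ω_s=0, ω_c=1
Stage 2: ω_r = 1 − (34/92)(0−1) = 63/46
  ⇒ ω_r²/ω_c² = 63/46
Coupling ω_c² = ω_r¹ ⇒ overall = 52/37 × 63/46 = 1638/851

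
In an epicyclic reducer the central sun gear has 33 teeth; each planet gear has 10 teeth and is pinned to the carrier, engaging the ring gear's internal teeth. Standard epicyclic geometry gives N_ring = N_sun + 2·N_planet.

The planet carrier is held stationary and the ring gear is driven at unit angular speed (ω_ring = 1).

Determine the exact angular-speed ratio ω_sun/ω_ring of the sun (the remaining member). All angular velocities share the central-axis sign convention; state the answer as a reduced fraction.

-53/33

N_ring = 33 + 2·10 = 53
33(ω_s−ω_c) = −53(ω_r−ω_c),  ω_c=0, ω_r=1
ω_s = 0 − (53/33)(1−0) = -53/33
ω_s/ω_r = -53/33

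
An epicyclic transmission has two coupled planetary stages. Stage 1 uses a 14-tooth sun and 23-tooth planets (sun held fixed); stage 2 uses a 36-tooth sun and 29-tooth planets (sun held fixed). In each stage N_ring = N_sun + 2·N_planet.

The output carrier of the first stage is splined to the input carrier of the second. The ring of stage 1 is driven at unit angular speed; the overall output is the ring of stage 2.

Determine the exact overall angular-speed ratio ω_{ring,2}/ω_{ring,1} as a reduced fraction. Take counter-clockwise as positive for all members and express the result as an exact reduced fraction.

Stage 1: N_ring = 14 + 2·23 = 60
Stage 1: 14(ω_s−ω_c) = −60(ω_r−ω_c),  ω_s=0, ω_r=1
Stage 1: 14(0−ω_c) = −60(1−ω_c)  ⇒  74ω_c = 60  ⇒  ω_c = 30/37
  ⇒ ω_c¹/ω_r¹ = 30/37
Stage 2: N_ring = 36 + 2·29 = 94
Stage 2: 36(ω_s−ω_c) = −94(ω_r−ω_c),  ω_s=0, ω_c=1
Stage 2: ω_r = 1 − (36/94)(0−1) = 65/47
  ⇒ ω_r²/ω_c² = 65/47
Coupling ω_c² = ω_c¹ ⇒ overall = 30/37 × 65/47 = 1950/1739

1950/1739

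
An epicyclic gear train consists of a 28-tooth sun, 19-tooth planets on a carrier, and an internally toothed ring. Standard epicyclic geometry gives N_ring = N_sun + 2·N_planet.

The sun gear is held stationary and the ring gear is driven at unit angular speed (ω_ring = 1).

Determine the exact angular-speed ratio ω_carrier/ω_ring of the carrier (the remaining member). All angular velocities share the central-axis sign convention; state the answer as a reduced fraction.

33/47

N_ring = 28 + 2·19 = 66
28(ω_s−ω_c) = −66(ω_r−ω_c),  ω_s=0, ω_r=1
28(0−ω_c) = −66(1−ω_c)  ⇒  94ω_c = 66  ⇒  ω_c = 33/47
ω_c/ω_r = 33/47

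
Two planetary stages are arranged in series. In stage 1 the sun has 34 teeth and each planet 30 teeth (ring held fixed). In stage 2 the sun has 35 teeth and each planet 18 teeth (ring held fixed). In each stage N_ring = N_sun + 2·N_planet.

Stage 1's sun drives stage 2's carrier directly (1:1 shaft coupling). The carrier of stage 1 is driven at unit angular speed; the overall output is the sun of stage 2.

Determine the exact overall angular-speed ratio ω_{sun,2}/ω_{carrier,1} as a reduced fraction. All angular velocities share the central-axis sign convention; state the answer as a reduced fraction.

6784/595

Stage 1: N_ring = 34 + 2·30 = 94
Stage 1: 34(ω_s−ω_c) = −94(ω_r−ω_c),  ω_r=0, ω_c=1
Stage 1: ω_s = 1 − (94/34)(0−1) = 64/17
  ⇒ ω_s¹/ω_c¹ = 64/17
Stage 2: N_ring = 35 + 2·18 = 71
Stage 2: 35(ω_s−ω_c) = −71(ω_r−ω_c),  ω_r=0, ω_c=1
Stage 2: ω_s = 1 − (71/35)(0−1) = 106/35
  ⇒ ω_s²/ω_c² = 106/35
Coupling ω_c² = ω_s¹ ⇒ overall = 64/17 × 106/35 = 6784/595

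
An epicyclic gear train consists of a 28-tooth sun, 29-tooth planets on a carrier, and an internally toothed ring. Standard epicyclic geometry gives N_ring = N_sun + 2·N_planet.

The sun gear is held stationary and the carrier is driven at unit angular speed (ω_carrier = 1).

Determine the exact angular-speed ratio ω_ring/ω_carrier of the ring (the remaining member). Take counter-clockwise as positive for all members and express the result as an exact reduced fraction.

N_ring = 28 + 2·29 = 86
28(ω_s−ω_c) = −86(ω_r−ω_c),  ω_s=0, ω_c=1
ω_r = 1 − (28/86)(0−1) = 57/43
ω_r/ω_c = 57/43

57/43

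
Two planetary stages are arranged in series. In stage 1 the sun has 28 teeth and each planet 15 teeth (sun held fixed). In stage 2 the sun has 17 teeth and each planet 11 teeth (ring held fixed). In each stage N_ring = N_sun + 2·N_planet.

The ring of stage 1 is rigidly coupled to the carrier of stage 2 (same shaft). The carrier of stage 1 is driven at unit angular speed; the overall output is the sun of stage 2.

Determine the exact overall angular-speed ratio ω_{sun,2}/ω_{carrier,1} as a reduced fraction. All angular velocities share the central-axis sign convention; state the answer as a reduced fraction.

Stage 1: N_ring = 28 + 2·15 = 58
Stage 1: 28(ω_s−ω_c) = −58(ω_r−ω_c),  ω_s=0, ω_c=1
Stage 1: ω_r = 1 − (28/58)(0−1) = 43/29
  ⇒ ω_r¹/ω_c¹ = 43/29
Stage 2: N_ring = 17 + 2·11 = 39
Stage 2: 17(ω_s−ω_c) = −39(ω_r−ω_c),  ω_r=0, ω_c=1
Stage 2: ω_s = 1 − (39/17)(0−1) = 56/17
  ⇒ ω_s²/ω_c² = 56/17
Coupling ω_c² = ω_r¹ ⇒ overall = 43/29 × 56/17 = 2408/493

2408/493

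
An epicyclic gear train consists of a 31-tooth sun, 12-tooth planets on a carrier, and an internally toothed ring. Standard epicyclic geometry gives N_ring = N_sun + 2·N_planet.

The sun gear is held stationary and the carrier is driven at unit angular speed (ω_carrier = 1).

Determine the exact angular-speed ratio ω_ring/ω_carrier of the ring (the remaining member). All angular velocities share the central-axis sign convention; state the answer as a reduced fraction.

N_ring = 31 + 2·12 = 55
31(ω_s−ω_c) = −55(ω_r−ω_c),  ω_s=0, ω_c=1
ω_r = 1 − (31/55)(0−1) = 86/55
ω_r/ω_c = 86/55

86/55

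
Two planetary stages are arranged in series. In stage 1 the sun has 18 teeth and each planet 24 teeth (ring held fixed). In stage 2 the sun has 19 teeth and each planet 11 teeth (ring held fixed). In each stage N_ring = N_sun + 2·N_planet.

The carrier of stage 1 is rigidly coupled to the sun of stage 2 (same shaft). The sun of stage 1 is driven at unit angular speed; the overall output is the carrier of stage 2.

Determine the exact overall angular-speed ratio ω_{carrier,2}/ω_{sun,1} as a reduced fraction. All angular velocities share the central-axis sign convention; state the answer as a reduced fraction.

19/280

Stage 1: N_ring = 18 + 2·24 = 66
Stage 1: 18(ω_s−ω_c) = −66(ω_r−ω_c),  ω_r=0, ω_s=1
Stage 1: 18(1−ω_c) = −66(0−ω_c)  ⇒  84ω_c = 18  ⇒  ω_c = 3/14
  ⇒ ω_c¹/ω_s¹ = 3/14
Stage 2: N_ring = 19 + 2·11 = 41
Stage 2: 19(ω_s−ω_c) = −41(ω_r−ω_c),  ω_r=0, ω_s=1
Stage 2: 19(1−ω_c) = −41(0−ω_c)  ⇒  60ω_c = 19  ⇒  ω_c = 19/60
  ⇒ ω_c²/ω_s² = 19/60
Coupling ω_s² = ω_c¹ ⇒ overall = 3/14 × 19/60 = 19/280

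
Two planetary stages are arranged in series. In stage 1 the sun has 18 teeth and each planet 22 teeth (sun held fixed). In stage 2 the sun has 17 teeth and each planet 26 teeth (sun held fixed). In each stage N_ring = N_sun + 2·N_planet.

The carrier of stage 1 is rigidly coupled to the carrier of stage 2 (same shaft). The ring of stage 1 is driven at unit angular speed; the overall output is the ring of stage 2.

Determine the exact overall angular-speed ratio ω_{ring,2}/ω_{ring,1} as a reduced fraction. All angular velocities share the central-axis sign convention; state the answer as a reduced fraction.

1333/1380

Stage 1: N_ring = 18 + 2·22 = 62
Stage 1: 18(ω_s−ω_c) = −62(ω_r−ω_c),  ω_s=0, ω_r=1
Stage 1: 18(0−ω_c) = −62(1−ω_c)  ⇒  80ω_c = 62  ⇒  ω_c = 31/40
  ⇒ ω_c¹/ω_r¹ = 31/40
Stage 2: N_ring = 17 + 2·26 = 69
Stage 2: 17(ω_s−ω_c) = −69(ω_r−ω_c),  ω_s=0, ω_c=1
Stage 2: ω_r = 1 − (17/69)(0−1) = 86/69
  ⇒ ω_r²/ω_c² = 86/69
Coupling ω_c² = ω_c¹ ⇒ overall = 31/40 × 86/69 = 1333/1380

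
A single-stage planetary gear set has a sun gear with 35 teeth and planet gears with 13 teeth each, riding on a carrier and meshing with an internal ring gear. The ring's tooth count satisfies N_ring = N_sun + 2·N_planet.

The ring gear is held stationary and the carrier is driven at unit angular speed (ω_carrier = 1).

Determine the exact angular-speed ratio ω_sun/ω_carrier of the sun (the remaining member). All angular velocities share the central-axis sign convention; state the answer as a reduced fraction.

N_ring = 35 + 2·13 = 61
35(ω_s−ω_c) = −61(ω_r−ω_c),  ω_r=0, ω_c=1
ω_s = 1 − (61/35)(0−1) = 96/35
ω_s/ω_c = 96/35

96/35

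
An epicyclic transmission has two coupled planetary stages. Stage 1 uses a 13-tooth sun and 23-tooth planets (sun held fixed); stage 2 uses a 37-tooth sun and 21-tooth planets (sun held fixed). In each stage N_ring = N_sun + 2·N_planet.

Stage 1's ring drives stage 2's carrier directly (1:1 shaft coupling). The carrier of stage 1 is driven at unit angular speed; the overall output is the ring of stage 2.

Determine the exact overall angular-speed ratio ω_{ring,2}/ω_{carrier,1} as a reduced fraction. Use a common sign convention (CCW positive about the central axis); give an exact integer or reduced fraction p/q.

8352/4661

Stage 1: N_ring = 13 + 2·23 = 59
Stage 1: 13(ω_s−ω_c) = −59(ω_r−ω_c),  ω_s=0, ω_c=1
Stage 1: ω_r = 1 − (13/59)(0−1) = 72/59
  ⇒ ω_r¹/ω_c¹ = 72/59
Stage 2: N_ring = 37 + 2·21 = 79
Stage 2: 37(ω_s−ω_c) = −79(ω_r−ω_c),  ω_s=0, ω_c=1
Stage 2: ω_r = 1 − (37/79)(0−1) = 116/79
  ⇒ ω_r²/ω_c² = 116/79
Coupling ω_c² = ω_r¹ ⇒ overall = 72/59 × 116/79 = 8352/4661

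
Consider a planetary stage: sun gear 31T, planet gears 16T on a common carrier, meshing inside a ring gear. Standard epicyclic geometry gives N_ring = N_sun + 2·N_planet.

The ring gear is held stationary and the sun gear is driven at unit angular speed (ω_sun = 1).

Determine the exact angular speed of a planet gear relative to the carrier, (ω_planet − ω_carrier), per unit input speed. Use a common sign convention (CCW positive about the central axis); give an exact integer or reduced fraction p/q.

N_ring = 31 + 2·16 = 63
31(ω_s−ω_c) = −63(ω_r−ω_c),  ω_r=0, ω_s=1
31(1−ω_c) = −63(0−ω_c)  ⇒  94ω_c = 31  ⇒  ω_c = 31/94
sun–planet: 31·(1−31/94) = −16·(ω_p−ω_c)  ⇒  ω_p−ω_c = −(31/16)·(63/94) = -1953/1504

-1953/1504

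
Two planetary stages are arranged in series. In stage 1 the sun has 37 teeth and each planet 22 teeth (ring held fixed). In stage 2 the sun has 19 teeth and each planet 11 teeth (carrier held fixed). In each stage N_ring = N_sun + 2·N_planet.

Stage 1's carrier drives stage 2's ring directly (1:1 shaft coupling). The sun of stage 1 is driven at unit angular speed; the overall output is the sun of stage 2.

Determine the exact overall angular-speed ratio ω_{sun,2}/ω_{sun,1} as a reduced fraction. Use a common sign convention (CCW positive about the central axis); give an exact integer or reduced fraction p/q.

Stage 1: N_ring = 37 + 2·22 = 81
Stage 1: 37(ω_s−ω_c) = −81(ω_r−ω_c),  ω_r=0, ω_s=1
Stage 1: 37(1−ω_c) = −81(0−ω_c)  ⇒  118ω_c = 37  ⇒  ω_c = 37/118
  ⇒ ω_c¹/ω_s¹ = 37/118
Stage 2: N_ring = 19 + 2·11 = 41
Stage 2: 19(ω_s−ω_c) = −41(ω_r−ω_c),  ω_c=0, ω_r=1
Stage 2: ω_s = 0 − (41/19)(1−0) = -41/19
  ⇒ ω_s²/ω_r² = -41/19
Coupling ω_r² = ω_c¹ ⇒ overall = 37/118 × -41/19 = -1517/2242

-1517/2242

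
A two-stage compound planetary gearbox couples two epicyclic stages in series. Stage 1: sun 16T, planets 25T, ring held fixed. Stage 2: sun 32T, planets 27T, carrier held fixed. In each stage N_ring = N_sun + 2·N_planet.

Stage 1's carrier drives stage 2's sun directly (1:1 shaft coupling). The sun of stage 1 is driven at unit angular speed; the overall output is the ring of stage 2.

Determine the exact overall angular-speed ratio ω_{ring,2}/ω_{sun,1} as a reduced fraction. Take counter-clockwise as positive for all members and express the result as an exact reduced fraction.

Stage 1: N_ring = 16 + 2·25 = 66
Stage 1: 16(ω_s−ω_c) = −66(ω_r−ω_c),  ω_r=0, ω_s=1
Stage 1: 16(1−ω_c) = −66(0−ω_c)  ⇒  82ω_c = 16  ⇒  ω_c = 8/41
  ⇒ ω_c¹/ω_s¹ = 8/41
Stage 2: N_ring = 32 + 2·27 = 86
Stage 2: 32(ω_s−ω_c) = −86(ω_r−ω_c),  ω_c=0, ω_s=1
Stage 2: ω_r = 0 − (32/86)(1−0) = -16/43
  ⇒ ω_r²/ω_s² = -16/43
Coupling ω_s² = ω_c¹ ⇒ overall = 8/41 × -16/43 = -128/1763

-128/1763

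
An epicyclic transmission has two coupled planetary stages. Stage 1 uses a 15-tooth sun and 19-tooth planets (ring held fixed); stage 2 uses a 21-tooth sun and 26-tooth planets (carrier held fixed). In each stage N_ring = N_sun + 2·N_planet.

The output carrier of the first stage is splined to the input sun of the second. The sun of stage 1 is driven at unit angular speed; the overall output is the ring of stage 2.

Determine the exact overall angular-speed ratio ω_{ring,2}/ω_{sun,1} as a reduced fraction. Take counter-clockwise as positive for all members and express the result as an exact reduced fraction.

-315/4964

Stage 1: N_ring = 15 + 2·19 = 53
Stage 1: 15(ω_s−ω_c) = −53(ω_r−ω_c),  ω_r=0, ω_s=1
Stage 1: 15(1−ω_c) = −53(0−ω_c)  ⇒  68ω_c = 15  ⇒  ω_c = 15/68
  ⇒ ω_c¹/ω_s¹ = 15/68
Stage 2: N_ring = 21 + 2·26 = 73
Stage 2: 21(ω_s−ω_c) = −73(ω_r−ω_c),  ω_c=0, ω_s=1
Stage 2: ω_r = 0 − (21/73)(1−0) = -21/73
  ⇒ ω_r²/ω_s² = -21/73
Coupling ω_s² = ω_c¹ ⇒ overall = 15/68 × -21/73 = -315/4964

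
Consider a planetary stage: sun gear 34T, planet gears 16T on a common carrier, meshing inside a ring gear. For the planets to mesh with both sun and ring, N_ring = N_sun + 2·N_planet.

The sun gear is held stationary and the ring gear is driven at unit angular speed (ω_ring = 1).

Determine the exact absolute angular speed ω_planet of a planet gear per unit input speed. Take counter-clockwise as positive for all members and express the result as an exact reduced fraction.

33/16

N_ring = 34 + 2·16 = 66
34(ω_s−ω_c) = −66(ω_r−ω_c),  ω_s=0, ω_r=1
34(0−ω_c) = −66(1−ω_c)  ⇒  100ω_c = 66  ⇒  ω_c = 33/50
sun–planet: 34·(0−33/50) = −16·(ω_p−ω_c)  ⇒  ω_p−ω_c = −(34/16)·(-33/50) = 561/400
ω_p = 33/50 + 561/400 = 33/16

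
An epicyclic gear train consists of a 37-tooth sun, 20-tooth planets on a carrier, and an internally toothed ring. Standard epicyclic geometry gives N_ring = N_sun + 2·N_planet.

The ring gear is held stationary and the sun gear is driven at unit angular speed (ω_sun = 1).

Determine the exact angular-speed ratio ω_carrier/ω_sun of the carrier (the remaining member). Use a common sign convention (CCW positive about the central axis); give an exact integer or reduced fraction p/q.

N_ring = 37 + 2·20 = 77
37(ω_s−ω_c) = −77(ω_r−ω_c),  ω_r=0, ω_s=1
37(1−ω_c) = −77(0−ω_c)  ⇒  114ω_c = 37  ⇒  ω_c = 37/114
ω_c/ω_s = 37/114

37/114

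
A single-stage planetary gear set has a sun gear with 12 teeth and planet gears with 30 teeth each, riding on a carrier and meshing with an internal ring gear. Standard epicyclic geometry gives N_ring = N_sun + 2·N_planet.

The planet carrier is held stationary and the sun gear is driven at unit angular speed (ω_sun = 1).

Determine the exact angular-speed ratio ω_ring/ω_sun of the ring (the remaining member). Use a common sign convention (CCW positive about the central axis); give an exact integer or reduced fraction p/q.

N_ring = 12 + 2·30 = 72
12(ω_s−ω_c) = −72(ω_r−ω_c),  ω_c=0, ω_s=1
ω_r = 0 − (12/72)(1−0) = -1/6
ω_r/ω_s = -1/6

-1/6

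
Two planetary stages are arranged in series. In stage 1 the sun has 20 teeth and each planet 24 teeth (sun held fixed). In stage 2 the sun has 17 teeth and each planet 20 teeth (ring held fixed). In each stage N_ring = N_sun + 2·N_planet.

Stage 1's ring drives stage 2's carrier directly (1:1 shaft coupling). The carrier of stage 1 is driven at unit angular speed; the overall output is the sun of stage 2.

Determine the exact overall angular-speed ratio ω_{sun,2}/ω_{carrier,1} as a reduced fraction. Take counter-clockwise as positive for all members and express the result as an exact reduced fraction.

1628/289

Stage 1: N_ring = 20 + 2·24 = 68
Stage 1: 20(ω_s−ω_c) = −68(ω_r−ω_c),  ω_s=0, ω_c=1
Stage 1: ω_r = 1 − (20/68)(0−1) = 22/17
  ⇒ ω_r¹/ω_c¹ = 22/17
Stage 2: N_ring = 17 + 2·20 = 57
Stage 2: 17(ω_s−ω_c) = −57(ω_r−ω_c),  ω_r=0, ω_c=1
Stage 2: ω_s = 1 − (57/17)(0−1) = 74/17
  ⇒ ω_s²/ω_c² = 74/17
Coupling ω_c² = ω_r¹ ⇒ overall = 22/17 × 74/17 = 1628/289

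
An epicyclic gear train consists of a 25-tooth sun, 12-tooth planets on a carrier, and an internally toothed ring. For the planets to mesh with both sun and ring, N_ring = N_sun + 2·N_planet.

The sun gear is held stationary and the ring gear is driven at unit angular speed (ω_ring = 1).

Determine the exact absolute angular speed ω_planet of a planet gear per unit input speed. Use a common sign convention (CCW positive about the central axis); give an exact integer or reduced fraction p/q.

49/24

N_ring = 25 + 2·12 = 49
25(ω_s−ω_c) = −49(ω_r−ω_c),  ω_s=0, ω_r=1
25(0−ω_c) = −49(1−ω_c)  ⇒  74ω_c = 49  ⇒  ω_c = 49/74
sun–planet: 25·(0−49/74) = −12·(ω_p−ω_c)  ⇒  ω_p−ω_c = −(25/12)·(-49/74) = 1225/888
ω_p = 49/74 + 1225/888 = 49/24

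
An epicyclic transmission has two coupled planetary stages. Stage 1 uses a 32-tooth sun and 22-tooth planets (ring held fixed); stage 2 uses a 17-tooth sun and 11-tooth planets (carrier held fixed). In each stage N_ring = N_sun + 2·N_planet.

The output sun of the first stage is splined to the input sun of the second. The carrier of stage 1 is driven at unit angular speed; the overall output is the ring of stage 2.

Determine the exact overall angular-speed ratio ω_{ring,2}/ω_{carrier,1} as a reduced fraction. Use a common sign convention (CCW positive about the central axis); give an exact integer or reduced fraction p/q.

-153/104

Stage 1: N_ring = 32 + 2·22 = 76
Stage 1: 32(ω_s−ω_c) = −76(ω_r−ω_c),  ω_r=0, ω_c=1
Stage 1: ω_s = 1 − (76/32)(0−1) = 27/8
  ⇒ ω_s¹/ω_c¹ = 27/8
Stage 2: N_ring = 17 + 2·11 = 39
Stage 2: 17(ω_s−ω_c) = −39(ω_r−ω_c),  ω_c=0, ω_s=1
Stage 2: ω_r = 0 − (17/39)(1−0) = -17/39
  ⇒ ω_r²/ω_s² = -17/39
Coupling ω_s² = ω_s¹ ⇒ overall = 27/8 × -17/39 = -153/104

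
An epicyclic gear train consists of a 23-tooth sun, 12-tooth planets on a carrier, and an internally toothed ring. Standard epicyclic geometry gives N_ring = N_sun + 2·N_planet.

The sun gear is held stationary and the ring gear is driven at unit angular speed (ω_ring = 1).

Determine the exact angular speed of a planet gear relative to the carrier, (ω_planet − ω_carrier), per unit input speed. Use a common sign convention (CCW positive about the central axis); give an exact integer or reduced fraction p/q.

N_ring = 23 + 2·12 = 47
23(ω_s−ω_c) = −47(ω_r−ω_c),  ω_s=0, ω_r=1
23(0−ω_c) = −47(1−ω_c)  ⇒  70ω_c = 47  ⇒  ω_c = 47/70
sun–planet: 23·(0−47/70) = −12·(ω_p−ω_c)  ⇒  ω_p−ω_c = −(23/12)·(-47/70) = 1081/840

1081/840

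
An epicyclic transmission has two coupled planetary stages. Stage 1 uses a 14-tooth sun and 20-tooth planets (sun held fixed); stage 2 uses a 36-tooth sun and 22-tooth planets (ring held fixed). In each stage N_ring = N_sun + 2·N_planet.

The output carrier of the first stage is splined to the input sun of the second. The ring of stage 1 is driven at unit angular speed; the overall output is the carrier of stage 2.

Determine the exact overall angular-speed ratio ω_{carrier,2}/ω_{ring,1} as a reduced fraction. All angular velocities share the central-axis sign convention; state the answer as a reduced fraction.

243/986

Stage 1: N_ring = 14 + 2·20 = 54
Stage 1: 14(ω_s−ω_c) = −54(ω_r−ω_c),  ω_s=0, ω_r=1
Stage 1: 14(0−ω_c) = −54(1−ω_c)  ⇒  68ω_c = 54  ⇒  ω_c = 27/34
  ⇒ ω_c¹/ω_r¹ = 27/34
Stage 2: N_ring = 36 + 2·22 = 80
Stage 2: 36(ω_s−ω_c) = −80(ω_r−ω_c),  ω_r=0, ω_s=1
Stage 2: 36(1−ω_c) = −80(0−ω_c)  ⇒  116ω_c = 36  ⇒  ω_c = 9/29
  ⇒ ω_c²/ω_s² = 9/29
Coupling ω_s² = ω_c¹ ⇒ overall = 27/34 × 9/29 = 243/986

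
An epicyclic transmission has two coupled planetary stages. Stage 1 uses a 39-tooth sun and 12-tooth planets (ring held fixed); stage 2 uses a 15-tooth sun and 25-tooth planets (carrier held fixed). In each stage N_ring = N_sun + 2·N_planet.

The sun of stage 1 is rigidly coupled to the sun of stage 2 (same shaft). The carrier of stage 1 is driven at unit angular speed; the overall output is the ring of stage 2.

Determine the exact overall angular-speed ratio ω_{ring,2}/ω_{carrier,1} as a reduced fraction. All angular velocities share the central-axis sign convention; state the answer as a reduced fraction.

-102/169

Stage 1: N_ring = 39 + 2·12 = 63
Stage 1: 39(ω_s−ω_c) = −63(ω_r−ω_c),  ω_r=0, ω_c=1
Stage 1: ω_s = 1 − (63/39)(0−1) = 34/13
  ⇒ ω_s¹/ω_c¹ = 34/13
Stage 2: N_ring = 15 + 2·25 = 65
Stage 2: 15(ω_s−ω_c) = −65(ω_r−ω_c),  ω_c=0, ω_s=1
Stage 2: ω_r = 0 − (15/65)(1−0) = -3/13
  ⇒ ω_r²/ω_s² = -3/13
Coupling ω_s² = ω_s¹ ⇒ overall = 34/13 × -3/13 = -102/169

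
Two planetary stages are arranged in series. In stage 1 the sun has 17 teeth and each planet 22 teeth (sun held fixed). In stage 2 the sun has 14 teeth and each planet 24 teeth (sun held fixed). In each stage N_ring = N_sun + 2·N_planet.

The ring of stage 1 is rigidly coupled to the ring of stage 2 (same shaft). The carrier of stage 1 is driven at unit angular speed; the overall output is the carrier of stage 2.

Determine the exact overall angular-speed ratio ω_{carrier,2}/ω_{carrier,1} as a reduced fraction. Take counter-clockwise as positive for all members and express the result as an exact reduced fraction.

Stage 1: N_ring = 17 + 2·22 = 61
Stage 1: 17(ω_s−ω_c) = −61(ω_r−ω_c),  ω_s=0, ω_c=1
Stage 1: ω_r = 1 − (17/61)(0−1) = 78/61
  ⇒ ω_r¹/ω_c¹ = 78/61
Stage 2: N_ring = 14 + 2·24 = 62
Stage 2: 14(ω_s−ω_c) = −62(ω_r−ω_c),  ω_s=0, ω_r=1
Stage 2: 14(0−ω_c) = −62(1−ω_c)  ⇒  76ω_c = 62  ⇒  ω_c = 31/38
  ⇒ ω_c²/ω_r² = 31/38
Coupling ω_r² = ω_r¹ ⇒ overall = 78/61 × 31/38 = 1209/1159

1209/1159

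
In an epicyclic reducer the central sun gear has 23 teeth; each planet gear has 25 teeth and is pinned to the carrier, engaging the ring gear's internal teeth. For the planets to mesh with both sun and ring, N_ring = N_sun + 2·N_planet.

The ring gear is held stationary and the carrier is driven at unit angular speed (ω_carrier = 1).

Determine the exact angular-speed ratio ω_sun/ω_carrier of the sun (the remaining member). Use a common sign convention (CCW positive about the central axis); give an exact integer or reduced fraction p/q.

N_ring = 23 + 2·25 = 73
23(ω_s−ω_c) = −73(ω_r−ω_c),  ω_r=0, ω_c=1
ω_s = 1 − (73/23)(0−1) = 96/23
ω_s/ω_c = 96/23

96/23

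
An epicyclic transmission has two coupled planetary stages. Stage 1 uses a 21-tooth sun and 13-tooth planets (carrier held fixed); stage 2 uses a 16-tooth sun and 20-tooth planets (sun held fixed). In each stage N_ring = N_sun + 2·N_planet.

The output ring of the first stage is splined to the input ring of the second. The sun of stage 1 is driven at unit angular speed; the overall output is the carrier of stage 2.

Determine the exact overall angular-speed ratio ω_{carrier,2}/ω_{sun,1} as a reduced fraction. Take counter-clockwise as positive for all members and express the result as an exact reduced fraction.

-49/141

Stage 1: N_ring = 21 + 2·13 = 47
Stage 1: 21(ω_s−ω_c) = −47(ω_r−ω_c),  ω_c=0, ω_s=1
Stage 1: ω_r = 0 − (21/47)(1−0) = -21/47
  ⇒ ω_r¹/ω_s¹ = -21/47
Stage 2: N_ring = 16 + 2·20 = 56
Stage 2: 16(ω_s−ω_c) = −56(ω_r−ω_c),  ω_s=0, ω_r=1
Stage 2: 16(0−ω_c) = −56(1−ω_c)  ⇒  72ω_c = 56  ⇒  ω_c = 7/9
  ⇒ ω_c²/ω_r² = 7/9
Coupling ω_r² = ω_r¹ ⇒ overall = -21/47 × 7/9 = -49/141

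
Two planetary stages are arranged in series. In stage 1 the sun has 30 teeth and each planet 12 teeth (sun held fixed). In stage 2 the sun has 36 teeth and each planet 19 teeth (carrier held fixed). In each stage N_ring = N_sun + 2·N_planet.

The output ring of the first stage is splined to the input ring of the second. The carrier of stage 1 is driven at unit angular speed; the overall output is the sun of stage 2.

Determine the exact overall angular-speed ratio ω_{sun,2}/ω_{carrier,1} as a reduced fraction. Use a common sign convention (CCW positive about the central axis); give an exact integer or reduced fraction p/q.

Stage 1: N_ring = 30 + 2·12 = 54
Stage 1: 30(ω_s−ω_c) = −54(ω_r−ω_c),  ω_s=0, ω_c=1
Stage 1: ω_r = 1 − (30/54)(0−1) = 14/9
  ⇒ ω_r¹/ω_c¹ = 14/9
Stage 2: N_ring = 36 + 2·19 = 74
Stage 2: 36(ω_s−ω_c) = −74(ω_r−ω_c),  ω_c=0, ω_r=1
Stage 2: ω_s = 0 − (74/36)(1−0) = -37/18
  ⇒ ω_s²/ω_r² = -37/18
Coupling ω_r² = ω_r¹ ⇒ overall = 14/9 × -37/18 = -259/81

-259/81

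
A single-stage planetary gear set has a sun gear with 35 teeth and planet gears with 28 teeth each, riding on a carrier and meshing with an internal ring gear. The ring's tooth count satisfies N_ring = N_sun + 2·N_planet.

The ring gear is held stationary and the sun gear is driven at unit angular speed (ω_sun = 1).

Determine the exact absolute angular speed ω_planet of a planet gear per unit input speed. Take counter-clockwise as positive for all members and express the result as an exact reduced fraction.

N_ring = 35 + 2·28 = 91
35(ω_s−ω_c) = −91(ω_r−ω_c),  ω_r=0, ω_s=1
35(1−ω_c) = −91(0−ω_c)  ⇒  126ω_c = 35  ⇒  ω_c = 5/18
sun–planet: 35·(1−5/18) = −28·(ω_p−ω_c)  ⇒  ω_p−ω_c = −(35/28)·(13/18) = -65/72
ω_p = 5/18 − 65/72 = -5/8

-5/8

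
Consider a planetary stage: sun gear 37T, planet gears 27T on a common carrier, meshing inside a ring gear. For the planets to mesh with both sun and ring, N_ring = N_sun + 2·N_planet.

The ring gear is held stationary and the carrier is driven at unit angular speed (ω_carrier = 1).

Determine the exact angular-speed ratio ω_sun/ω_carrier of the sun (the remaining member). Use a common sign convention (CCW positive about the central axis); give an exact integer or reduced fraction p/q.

128/37

N_ring = 37 + 2·27 = 91
37(ω_s−ω_c) = −91(ω_r−ω_c),  ω_r=0, ω_c=1
ω_s = 1 − (91/37)(0−1) = 128/37
ω_s/ω_c = 128/37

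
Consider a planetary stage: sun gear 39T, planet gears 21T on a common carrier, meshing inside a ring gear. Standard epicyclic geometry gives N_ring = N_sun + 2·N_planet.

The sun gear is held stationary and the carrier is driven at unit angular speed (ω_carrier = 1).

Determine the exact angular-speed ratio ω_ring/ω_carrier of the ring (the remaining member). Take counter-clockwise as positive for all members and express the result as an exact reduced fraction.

N_ring = 39 + 2·21 = 81
39(ω_s−ω_c) = −81(ω_r−ω_c),  ω_s=0, ω_c=1
ω_r = 1 − (39/81)(0−1) = 40/27
ω_r/ω_c = 40/27

40/27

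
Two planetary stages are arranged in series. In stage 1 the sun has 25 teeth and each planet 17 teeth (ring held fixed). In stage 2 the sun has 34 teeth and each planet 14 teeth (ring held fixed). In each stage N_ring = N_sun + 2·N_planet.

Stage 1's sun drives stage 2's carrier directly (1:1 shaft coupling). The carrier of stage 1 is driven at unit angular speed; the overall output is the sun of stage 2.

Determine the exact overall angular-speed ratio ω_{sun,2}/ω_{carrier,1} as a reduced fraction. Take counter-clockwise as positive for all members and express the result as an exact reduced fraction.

4032/425

Stage 1: N_ring = 25 + 2·17 = 59
Stage 1: 25(ω_s−ω_c) = −59(ω_r−ω_c),  ω_r=0, ω_c=1
Stage 1: ω_s = 1 − (59/25)(0−1) = 84/25
  ⇒ ω_s¹/ω_c¹ = 84/25
Stage 2: N_ring = 34 + 2·14 = 62
Stage 2: 34(ω_s−ω_c) = −62(ω_r−ω_c),  ω_r=0, ω_c=1
Stage 2: ω_s = 1 − (62/34)(0−1) = 48/17
  ⇒ ω_s²/ω_c² = 48/17
Coupling ω_c² = ω_s¹ ⇒ overall = 84/25 × 48/17 = 4032/425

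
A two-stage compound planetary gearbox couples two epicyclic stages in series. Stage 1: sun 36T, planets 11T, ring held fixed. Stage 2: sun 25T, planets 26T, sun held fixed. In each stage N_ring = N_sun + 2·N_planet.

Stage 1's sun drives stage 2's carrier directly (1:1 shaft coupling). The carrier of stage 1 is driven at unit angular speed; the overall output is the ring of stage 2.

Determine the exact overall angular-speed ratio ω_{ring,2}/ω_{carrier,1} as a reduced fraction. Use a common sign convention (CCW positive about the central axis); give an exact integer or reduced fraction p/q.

799/231

Stage 1: N_ring = 36 + 2·11 = 58
Stage 1: 36(ω_s−ω_c) = −58(ω_r−ω_c),  ω_r=0, ω_c=1
Stage 1: ω_s = 1 − (58/36)(0−1) = 47/18
  ⇒ ω_s¹/ω_c¹ = 47/18
Stage 2: N_ring = 25 + 2·26 = 77
Stage 2: 25(ω_s−ω_c) = −77(ω_r−ω_c),  ω_s=0, ω_c=1
Stage 2: ω_r = 1 − (25/77)(0−1) = 102/77
  ⇒ ω_r²/ω_c² = 102/77
Coupling ω_c² = ω_s¹ ⇒ overall = 47/18 × 102/77 = 799/231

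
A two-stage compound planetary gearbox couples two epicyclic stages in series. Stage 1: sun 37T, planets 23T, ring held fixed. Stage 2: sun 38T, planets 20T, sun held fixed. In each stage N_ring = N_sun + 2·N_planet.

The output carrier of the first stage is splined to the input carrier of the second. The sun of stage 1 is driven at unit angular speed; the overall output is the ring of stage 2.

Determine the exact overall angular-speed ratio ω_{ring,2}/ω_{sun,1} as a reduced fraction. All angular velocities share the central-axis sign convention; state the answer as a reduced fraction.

1073/2340

Stage 1: N_ring = 37 + 2·23 = 83
Stage 1: 37(ω_s−ω_c) = −83(ω_r−ω_c),  ω_r=0, ω_s=1
Stage 1: 37(1−ω_c) = −83(0−ω_c)  ⇒  120ω_c = 37  ⇒  ω_c = 37/120
  ⇒ ω_c¹/ω_s¹ = 37/120
Stage 2: N_ring = 38 + 2·20 = 78
Stage 2: 38(ω_s−ω_c) = −78(ω_r−ω_c),  ω_s=0, ω_c=1
Stage 2: ω_r = 1 − (38/78)(0−1) = 58/39
  ⇒ ω_r²/ω_c² = 58/39
Coupling ω_c² = ω_c¹ ⇒ overall = 37/120 × 58/39 = 1073/2340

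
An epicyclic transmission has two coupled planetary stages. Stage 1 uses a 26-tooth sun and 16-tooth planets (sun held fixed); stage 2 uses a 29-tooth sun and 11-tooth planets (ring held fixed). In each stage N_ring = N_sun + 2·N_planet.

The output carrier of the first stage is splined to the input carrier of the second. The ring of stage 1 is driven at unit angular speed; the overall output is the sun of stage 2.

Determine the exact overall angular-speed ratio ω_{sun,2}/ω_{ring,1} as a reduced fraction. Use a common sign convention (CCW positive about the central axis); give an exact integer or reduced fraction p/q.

Stage 1: N_ring = 26 + 2·16 = 58
Stage 1: 26(ω_s−ω_c) = −58(ω_r−ω_c),  ω_s=0, ω_r=1
Stage 1: 26(0−ω_c) = −58(1−ω_c)  ⇒  84ω_c = 58  ⇒  ω_c = 29/42
  ⇒ ω_c¹/ω_r¹ = 29/42
Stage 2: N_ring = 29 + 2·11 = 51
Stage 2: 29(ω_s−ω_c) = −51(ω_r−ω_c),  ω_r=0, ω_c=1
Stage 2: ω_s = 1 − (51/29)(0−1) = 80/29
  ⇒ ω_s²/ω_c² = 80/29
Coupling ω_c² = ω_c¹ ⇒ overall = 29/42 × 80/29 = 40/21

40/21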